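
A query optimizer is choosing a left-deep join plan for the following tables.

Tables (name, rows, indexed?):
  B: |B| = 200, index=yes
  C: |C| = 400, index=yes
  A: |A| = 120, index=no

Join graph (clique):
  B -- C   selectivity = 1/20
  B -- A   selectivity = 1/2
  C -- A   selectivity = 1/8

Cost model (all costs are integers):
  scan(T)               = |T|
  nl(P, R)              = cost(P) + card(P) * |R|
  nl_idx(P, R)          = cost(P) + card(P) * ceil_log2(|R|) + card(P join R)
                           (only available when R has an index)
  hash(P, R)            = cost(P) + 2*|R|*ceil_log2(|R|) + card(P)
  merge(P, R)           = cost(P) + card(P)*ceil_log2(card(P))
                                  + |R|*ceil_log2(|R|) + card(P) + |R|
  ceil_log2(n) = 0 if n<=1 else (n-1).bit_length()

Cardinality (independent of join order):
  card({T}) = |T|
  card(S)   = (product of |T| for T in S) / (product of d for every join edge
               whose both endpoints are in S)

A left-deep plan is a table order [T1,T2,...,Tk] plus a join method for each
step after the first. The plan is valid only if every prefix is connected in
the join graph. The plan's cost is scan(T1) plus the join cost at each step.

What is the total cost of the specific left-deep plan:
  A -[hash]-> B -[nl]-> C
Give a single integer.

step 1: scan A: cost=120, card=120
step 2: join B via hash
    card(P join B) = 120*200/(2) = 12000
    cost = 120 + 2*200*8 + 120 = 3440
step 3: join C via nl
    card(P join C) = 12000*400/(20*8) = 30000
    cost = 3440 + 12000*400 = 4803440

4803440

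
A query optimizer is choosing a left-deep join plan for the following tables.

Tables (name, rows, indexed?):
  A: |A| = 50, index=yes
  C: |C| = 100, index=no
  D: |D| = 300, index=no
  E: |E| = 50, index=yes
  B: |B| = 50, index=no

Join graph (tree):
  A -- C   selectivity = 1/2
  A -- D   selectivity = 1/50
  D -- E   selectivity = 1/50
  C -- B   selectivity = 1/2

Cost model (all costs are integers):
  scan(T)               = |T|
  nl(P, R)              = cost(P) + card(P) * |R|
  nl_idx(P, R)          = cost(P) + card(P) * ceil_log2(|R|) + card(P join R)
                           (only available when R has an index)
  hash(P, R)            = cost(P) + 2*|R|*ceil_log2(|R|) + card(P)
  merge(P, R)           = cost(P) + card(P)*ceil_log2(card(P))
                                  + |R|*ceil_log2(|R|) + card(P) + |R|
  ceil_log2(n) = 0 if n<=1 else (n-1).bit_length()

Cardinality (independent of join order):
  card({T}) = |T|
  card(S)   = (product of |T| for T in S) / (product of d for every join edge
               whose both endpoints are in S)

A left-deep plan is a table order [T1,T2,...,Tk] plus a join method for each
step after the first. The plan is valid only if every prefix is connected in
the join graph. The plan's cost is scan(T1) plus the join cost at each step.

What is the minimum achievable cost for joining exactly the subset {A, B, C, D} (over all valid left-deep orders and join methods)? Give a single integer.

Selinger DP over subsets of {A,B,C,D}:
  {A}: scan cost=50, card=50
  {C}: scan cost=100, card=100
  {D}: scan cost=300, card=300
  {B}: scan cost=50, card=50
  {AC}: card=2500; try (A,hash)→800, (C,merge)→1200, (A,merge)→1250, (C,hash)→1500, (A,nl_idx)→3200, (C,nl)→5050 …(+1); best=800 via (A,hash)
  {AD}: card=300; try (A,hash)→1200, (A,nl_idx)→2400, (D,merge)→3400, (A,merge)→3650, (D,hash)→5500, (D,nl)→15050 …(+1); best=1200 via (A,hash)
  {BC}: card=2500; try (B,hash)→800, (C,merge)→1200, (B,merge)→1250, (C,hash)→1500, (C,nl)→5050, (B,nl)→5100; best=800 via (B,hash)
  {ACD}: card=15000; try (C,hash)→2900, (C,merge)→5000, (D,hash)→8700, (C,nl)→31200, (D,merge)→36300, (D,nl)→750800; best=2900 via (C,hash)
  {ABC}: card=62500; try (B,hash)→3900, (A,hash)→3900, (B,merge)→33650, (A,merge)→33650, (A,nl_idx)→78300, (B,nl)→125800 …(+1); best=3900 via (B,hash)
  {ABCD}: card=375000; try (B,hash)→18500, (D,hash)→71800, (B,merge)→228250, (B,nl)→752900, (D,merge)→1069400, (D,nl)→18753900; best=18500 via (B,hash)

18500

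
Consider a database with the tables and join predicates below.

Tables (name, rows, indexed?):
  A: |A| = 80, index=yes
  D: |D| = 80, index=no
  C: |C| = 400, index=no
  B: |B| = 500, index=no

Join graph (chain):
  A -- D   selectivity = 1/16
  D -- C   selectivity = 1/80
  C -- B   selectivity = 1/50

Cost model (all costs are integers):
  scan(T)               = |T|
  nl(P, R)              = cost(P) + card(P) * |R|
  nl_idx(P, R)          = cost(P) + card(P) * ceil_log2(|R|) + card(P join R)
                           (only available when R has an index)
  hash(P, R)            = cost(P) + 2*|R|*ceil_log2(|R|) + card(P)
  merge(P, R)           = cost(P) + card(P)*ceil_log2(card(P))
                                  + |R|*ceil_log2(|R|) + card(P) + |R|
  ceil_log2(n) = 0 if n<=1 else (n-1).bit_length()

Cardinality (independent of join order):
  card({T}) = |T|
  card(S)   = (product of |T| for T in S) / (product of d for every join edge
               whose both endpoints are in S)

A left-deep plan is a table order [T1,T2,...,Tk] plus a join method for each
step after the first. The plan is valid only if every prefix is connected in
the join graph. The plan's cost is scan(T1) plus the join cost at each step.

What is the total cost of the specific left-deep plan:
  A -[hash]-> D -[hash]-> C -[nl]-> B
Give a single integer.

1008880

step 1: scan A: cost=80, card=80
step 2: join D via hash
    card(P join D) = 80*80/(16) = 400
    cost = 80 + 2*80*7 + 80 = 1280
step 3: join C via hash
    card(P join C) = 400*400/(80) = 2000
    cost = 1280 + 2*400*9 + 400 = 8880
step 4: join B via nl
    card(P join B) = 2000*500/(50) = 20000
    cost = 8880 + 2000*500 = 1008880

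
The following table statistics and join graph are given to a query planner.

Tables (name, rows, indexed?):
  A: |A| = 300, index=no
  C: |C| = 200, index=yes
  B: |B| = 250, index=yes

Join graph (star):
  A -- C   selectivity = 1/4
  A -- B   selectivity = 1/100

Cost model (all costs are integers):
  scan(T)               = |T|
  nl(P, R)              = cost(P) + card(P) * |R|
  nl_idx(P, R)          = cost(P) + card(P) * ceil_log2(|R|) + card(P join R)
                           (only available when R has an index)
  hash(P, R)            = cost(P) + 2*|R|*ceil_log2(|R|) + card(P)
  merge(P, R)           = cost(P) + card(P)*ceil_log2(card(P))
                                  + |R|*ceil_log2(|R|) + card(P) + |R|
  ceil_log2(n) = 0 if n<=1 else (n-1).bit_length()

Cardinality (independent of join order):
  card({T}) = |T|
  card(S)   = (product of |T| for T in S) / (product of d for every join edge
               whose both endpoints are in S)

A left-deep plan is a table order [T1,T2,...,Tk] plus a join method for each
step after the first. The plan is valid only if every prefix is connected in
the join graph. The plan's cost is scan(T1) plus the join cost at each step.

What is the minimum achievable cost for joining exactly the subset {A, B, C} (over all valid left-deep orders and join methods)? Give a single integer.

Selinger DP over subsets of {A,B,C}:
  {A}: scan cost=300, card=300
  {C}: scan cost=200, card=200
  {B}: scan cost=250, card=250
  {AC}: card=15000; try (C,hash)→3800, (A,merge)→5000, (C,merge)→5100, (A,hash)→5800, (C,nl_idx)→17700, (A,nl)→60200 …(+1); best=3800 via (C,hash)
  {AB}: card=750; try (B,nl_idx)→3450, (B,hash)→4600, (A,merge)→5500, (B,merge)→5550, (A,hash)→5900, (A,nl)→75250 …(+1); best=3450 via (B,nl_idx)
  {ABC}: card=37500; try (C,hash)→7400, (C,merge)→13500, (B,hash)→22800, (C,nl_idx)→46950, (C,nl)→153450, (B,nl_idx)→161300 …(+2); best=7400 via (C,hash)

7400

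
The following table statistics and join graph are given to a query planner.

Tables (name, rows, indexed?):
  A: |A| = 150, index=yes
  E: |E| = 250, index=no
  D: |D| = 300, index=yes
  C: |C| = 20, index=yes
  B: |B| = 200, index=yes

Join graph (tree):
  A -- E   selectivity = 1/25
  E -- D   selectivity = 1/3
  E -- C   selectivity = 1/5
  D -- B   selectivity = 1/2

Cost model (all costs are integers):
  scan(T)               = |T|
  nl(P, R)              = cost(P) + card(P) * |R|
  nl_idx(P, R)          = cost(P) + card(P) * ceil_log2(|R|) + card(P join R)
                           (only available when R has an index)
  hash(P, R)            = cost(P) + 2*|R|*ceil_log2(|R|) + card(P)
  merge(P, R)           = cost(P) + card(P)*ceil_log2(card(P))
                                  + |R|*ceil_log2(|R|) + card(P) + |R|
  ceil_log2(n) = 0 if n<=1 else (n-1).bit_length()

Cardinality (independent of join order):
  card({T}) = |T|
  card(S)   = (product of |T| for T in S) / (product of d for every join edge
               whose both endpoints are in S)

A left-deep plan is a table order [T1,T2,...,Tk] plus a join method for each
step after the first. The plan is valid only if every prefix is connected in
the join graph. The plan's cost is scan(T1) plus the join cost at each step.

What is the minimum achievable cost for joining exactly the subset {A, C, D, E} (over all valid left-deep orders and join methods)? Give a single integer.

15500

Selinger DP over subsets of {A,C,D,E}:
  {A}: scan cost=150, card=150
  {E}: scan cost=250, card=250
  {D}: scan cost=300, card=300
  {C}: scan cost=20, card=20
  {AE}: card=1500; try (A,hash)→2900, (E,merge)→3750, (A,nl_idx)→3750, (A,merge)→3850, (E,hash)→4300, (E,nl)→37650 …(+1); best=2900 via (A,hash)
  {DE}: card=25000; try (E,hash)→4600, (D,merge)→5500, (E,merge)→5550, (D,hash)→5900, (D,nl_idx)→27500, (D,nl)→75250 …(+1); best=4600 via (E,hash)
  {CE}: card=1000; try (C,hash)→700, (E,merge)→2390, (C,nl_idx)→2500, (C,merge)→2620, (E,hash)→4040, (E,nl)→5020 …(+1); best=700 via (C,hash)
  {ADE}: card=150000; try (D,hash)→9800, (D,merge)→23900, (A,hash)→32000, (D,nl_idx)→166400, (A,nl_idx)→354600, (A,merge)→405950 …(+2); best=9800 via (D,hash)
  {ACE}: card=6000; try (A,hash)→4100, (C,hash)→4600, (A,merge)→13050, (A,nl_idx)→14700, (C,nl_idx)→16400, (C,merge)→21020 …(+2); best=4100 via (A,hash)
  {CDE}: card=100000; try (D,hash)→7100, (D,merge)→14700, (C,hash)→29800, (D,nl_idx)→109700, (C,nl_idx)→229600, (D,nl)→300700 …(+2); best=7100 via (D,hash)
  {ACDE}: card=600000; try (D,hash)→15500, (D,merge)→91100, (A,hash)→109500, (C,hash)→160000, (D,nl_idx)→658100, (C,nl_idx)→1359800 …(+6); best=15500 via (D,hash)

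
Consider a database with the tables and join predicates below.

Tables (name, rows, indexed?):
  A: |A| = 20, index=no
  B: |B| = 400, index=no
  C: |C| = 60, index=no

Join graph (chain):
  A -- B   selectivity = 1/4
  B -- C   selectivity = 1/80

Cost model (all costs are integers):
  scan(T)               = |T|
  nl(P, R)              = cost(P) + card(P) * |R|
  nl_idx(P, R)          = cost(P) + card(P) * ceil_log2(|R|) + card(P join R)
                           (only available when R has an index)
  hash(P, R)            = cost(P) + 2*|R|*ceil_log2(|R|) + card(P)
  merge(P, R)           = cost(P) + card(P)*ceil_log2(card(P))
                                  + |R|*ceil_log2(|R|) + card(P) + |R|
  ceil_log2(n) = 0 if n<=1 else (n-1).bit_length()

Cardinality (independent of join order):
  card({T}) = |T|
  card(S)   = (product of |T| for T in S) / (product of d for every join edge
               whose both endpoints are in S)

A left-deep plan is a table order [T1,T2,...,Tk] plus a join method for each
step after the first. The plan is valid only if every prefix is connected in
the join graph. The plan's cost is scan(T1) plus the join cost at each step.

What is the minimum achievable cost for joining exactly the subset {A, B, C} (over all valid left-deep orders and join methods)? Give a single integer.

Selinger DP over subsets of {A,B,C}:
  {A}: scan cost=20, card=20
  {B}: scan cost=400, card=400
  {C}: scan cost=60, card=60
  {AB}: card=2000; try (A,hash)→1000, (B,merge)→4140, (A,merge)→4520, (B,hash)→7240, (B,nl)→8020, (A,nl)→8400; best=1000 via (A,hash)
  {BC}: card=300; try (C,hash)→1520, (B,merge)→4480, (C,merge)→4820, (B,hash)→7320, (B,nl)→24060, (C,nl)→24400; best=1520 via (C,hash)
  {ABC}: card=1500; try (A,hash)→2020, (C,hash)→3720, (A,merge)→4640, (A,nl)→7520, (C,merge)→25420, (C,nl)→121000; best=2020 via (A,hash)

2020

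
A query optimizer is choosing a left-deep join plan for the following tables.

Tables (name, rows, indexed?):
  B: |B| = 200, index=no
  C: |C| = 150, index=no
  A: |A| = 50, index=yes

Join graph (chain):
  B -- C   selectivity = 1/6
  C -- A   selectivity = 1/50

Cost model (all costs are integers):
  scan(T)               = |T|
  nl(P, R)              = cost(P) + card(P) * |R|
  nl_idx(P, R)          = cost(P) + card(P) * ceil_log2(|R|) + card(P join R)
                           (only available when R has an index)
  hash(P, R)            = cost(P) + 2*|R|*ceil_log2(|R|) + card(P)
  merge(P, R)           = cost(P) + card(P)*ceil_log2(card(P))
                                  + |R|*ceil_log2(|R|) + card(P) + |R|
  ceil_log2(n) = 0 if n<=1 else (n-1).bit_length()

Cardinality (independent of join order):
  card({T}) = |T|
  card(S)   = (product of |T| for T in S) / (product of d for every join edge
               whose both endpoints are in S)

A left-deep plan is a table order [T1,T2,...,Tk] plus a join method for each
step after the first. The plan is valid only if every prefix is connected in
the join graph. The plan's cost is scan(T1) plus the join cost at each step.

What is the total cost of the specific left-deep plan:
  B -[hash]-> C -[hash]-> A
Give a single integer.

step 1: scan B: cost=200, card=200
step 2: join C via hash
    card(P join C) = 200*150/(6) = 5000
    cost = 200 + 2*150*8 + 200 = 2800
step 3: join A via hash
    card(P join A) = 5000*50/(50) = 5000
    cost = 2800 + 2*50*6 + 5000 = 8400

8400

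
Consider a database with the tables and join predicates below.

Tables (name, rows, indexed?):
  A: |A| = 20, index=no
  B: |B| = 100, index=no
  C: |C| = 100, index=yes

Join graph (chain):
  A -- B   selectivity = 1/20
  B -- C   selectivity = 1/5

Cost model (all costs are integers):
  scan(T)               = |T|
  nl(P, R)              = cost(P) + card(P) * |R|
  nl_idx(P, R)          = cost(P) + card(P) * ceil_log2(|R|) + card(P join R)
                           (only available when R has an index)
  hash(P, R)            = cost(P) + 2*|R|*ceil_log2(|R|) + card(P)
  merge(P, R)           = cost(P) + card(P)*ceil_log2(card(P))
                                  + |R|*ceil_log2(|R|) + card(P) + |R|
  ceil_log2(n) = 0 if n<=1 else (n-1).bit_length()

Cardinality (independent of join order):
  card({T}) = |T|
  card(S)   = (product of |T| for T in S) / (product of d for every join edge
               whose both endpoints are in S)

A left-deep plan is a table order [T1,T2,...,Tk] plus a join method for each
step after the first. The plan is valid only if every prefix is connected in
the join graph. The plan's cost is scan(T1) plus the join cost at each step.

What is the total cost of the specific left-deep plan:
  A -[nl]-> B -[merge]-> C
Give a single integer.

3620

step 1: scan A: cost=20, card=20
step 2: join B via nl
    card(P join B) = 20*100/(20) = 100
    cost = 20 + 20*100 = 2020
step 3: join C via merge
    card(P join C) = 100*100/(5) = 2000
    cost = 2020 + 100*7 + 100*7 + 100 + 100 = 3620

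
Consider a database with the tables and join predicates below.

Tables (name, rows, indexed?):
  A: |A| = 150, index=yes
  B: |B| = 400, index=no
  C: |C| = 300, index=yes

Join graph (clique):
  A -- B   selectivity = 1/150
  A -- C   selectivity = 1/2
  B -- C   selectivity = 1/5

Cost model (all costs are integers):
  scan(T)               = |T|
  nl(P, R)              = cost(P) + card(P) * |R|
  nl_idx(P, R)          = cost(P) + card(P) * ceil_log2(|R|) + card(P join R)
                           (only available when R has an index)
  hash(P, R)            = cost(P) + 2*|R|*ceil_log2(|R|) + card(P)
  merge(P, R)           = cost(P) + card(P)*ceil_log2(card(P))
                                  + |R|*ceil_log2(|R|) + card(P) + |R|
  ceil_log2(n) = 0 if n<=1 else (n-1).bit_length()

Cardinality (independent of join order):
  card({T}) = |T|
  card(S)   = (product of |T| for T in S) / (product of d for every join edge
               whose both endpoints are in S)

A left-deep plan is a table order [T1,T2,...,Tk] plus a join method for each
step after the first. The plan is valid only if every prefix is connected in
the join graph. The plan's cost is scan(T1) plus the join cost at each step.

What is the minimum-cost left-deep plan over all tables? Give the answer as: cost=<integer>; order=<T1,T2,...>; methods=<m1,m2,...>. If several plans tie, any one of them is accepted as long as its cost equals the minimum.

Selinger DP (subsets sized 1..n):
  {A}: scan cost=150, card=150
  {B}: scan cost=400, card=400
  {C}: scan cost=300, card=300
  {AB}: card=400; try (A,hash)→3200, (A,nl_idx)→4000, (B,merge)→5500, (A,merge)→5750, (B,hash)→7500, (B,nl)→60150 …(+1); best=3200 via (A,hash)
  {AC}: card=22500; try (A,hash)→3000, (C,merge)→4500, (A,merge)→4650, (C,hash)→5700, (C,nl_idx)→24000, (A,nl_idx)→25200 …(+2); best=3000 via (A,hash)
  {BC}: card=24000; try (C,hash)→6200, (B,merge)→7300, (C,merge)→7400, (B,hash)→7800, (C,nl_idx)→28000, (B,nl)→120300 …(+1); best=6200 via (C,hash)
  {ABC}: card=12000; try (C,hash)→9000, (C,merge)→10200, (C,nl_idx)→18800, (A,hash)→32600, (B,hash)→32700, (C,nl)→123200 …(+5); best=9000 via (C,hash)

cost=9000; order=B,A,C; methods=hash,hash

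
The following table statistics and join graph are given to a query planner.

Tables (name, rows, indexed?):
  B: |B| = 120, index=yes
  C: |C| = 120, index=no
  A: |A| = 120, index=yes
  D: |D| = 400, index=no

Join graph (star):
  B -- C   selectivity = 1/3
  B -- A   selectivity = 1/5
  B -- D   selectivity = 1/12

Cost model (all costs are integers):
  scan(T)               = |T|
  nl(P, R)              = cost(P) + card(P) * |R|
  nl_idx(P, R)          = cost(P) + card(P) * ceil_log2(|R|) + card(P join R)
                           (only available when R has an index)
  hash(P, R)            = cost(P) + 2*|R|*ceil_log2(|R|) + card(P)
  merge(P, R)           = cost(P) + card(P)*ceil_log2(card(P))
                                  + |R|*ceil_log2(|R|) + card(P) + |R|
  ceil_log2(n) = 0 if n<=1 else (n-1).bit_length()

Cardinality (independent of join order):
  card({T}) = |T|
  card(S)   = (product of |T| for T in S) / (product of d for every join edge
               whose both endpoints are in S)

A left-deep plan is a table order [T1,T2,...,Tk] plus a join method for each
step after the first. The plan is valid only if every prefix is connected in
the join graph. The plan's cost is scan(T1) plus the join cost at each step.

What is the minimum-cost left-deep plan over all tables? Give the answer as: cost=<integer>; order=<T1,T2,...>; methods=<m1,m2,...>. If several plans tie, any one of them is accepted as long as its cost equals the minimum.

Selinger DP (subsets sized 1..n):
  {B}: scan cost=120, card=120
  {C}: scan cost=120, card=120
  {A}: scan cost=120, card=120
  {D}: scan cost=400, card=400
  {BC}: card=4800; try (C,hash)→1920, (B,hash)→1920, (C,merge)→2040, (B,merge)→2040, (B,nl_idx)→5760, (C,nl)→14520 …(+1); best=1920 via (C,hash)
  {AB}: card=2880; try (B,hash)→1920, (A,hash)→1920, (B,merge)→2040, (A,merge)→2040, (B,nl_idx)→3840, (A,nl_idx)→3840 …(+2); best=1920 via (B,hash)
  {BD}: card=4000; try (B,hash)→2480, (D,merge)→5080, (B,merge)→5360, (B,nl_idx)→7200, (D,hash)→7440, (D,nl)→48120 …(+1); best=2480 via (B,hash)
  {ABC}: card=115200; try (C,hash)→6480, (A,hash)→8400, (C,merge)→40320, (A,merge)→70080, (A,nl_idx)→150720, (C,nl)→347520 …(+1); best=6480 via (C,hash)
  {BCD}: card=160000; try (C,hash)→8160, (D,hash)→13920, (C,merge)→55440, (D,merge)→73120, (C,nl)→482480, (D,nl)→1921920; best=8160 via (C,hash)
  {ABD}: card=96000; try (A,hash)→8160, (D,hash)→12000, (D,merge)→43360, (A,merge)→55440, (A,nl_idx)→126480, (A,nl)→482480 …(+1); best=8160 via (A,hash)
  {ABCD}: card=3840000; try (C,hash)→105840, (D,hash)→128880, (A,hash)→169840, (C,merge)→1737120, (D,merge)→2084080, (A,merge)→3049120 …(+4); best=105840 via (C,hash)

cost=105840; order=D,B,A,C; methods=hash,hash,hash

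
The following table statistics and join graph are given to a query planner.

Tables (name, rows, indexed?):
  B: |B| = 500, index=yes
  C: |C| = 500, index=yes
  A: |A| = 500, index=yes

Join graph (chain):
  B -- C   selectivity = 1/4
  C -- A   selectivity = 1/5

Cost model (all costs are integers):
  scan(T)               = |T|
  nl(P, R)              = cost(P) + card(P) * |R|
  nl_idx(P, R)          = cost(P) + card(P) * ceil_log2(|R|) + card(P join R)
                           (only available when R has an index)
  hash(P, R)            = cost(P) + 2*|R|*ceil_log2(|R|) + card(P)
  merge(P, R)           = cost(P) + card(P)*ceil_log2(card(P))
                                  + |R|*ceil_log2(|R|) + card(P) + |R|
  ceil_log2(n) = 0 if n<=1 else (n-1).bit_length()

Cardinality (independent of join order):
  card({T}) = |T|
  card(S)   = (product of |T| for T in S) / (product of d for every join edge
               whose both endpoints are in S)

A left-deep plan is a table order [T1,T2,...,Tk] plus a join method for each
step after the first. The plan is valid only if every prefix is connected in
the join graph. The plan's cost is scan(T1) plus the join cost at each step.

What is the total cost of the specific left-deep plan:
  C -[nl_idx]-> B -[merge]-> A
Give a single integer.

1135000

step 1: scan C: cost=500, card=500
step 2: join B via nl_idx
    card(P join B) = 500*500/(4) = 62500
    cost = 500 + 500*9 + 62500 = 67500
step 3: join A via merge
    card(P join A) = 62500*500/(5) = 6250000
    cost = 67500 + 62500*16 + 500*9 + 62500 + 500 = 1135000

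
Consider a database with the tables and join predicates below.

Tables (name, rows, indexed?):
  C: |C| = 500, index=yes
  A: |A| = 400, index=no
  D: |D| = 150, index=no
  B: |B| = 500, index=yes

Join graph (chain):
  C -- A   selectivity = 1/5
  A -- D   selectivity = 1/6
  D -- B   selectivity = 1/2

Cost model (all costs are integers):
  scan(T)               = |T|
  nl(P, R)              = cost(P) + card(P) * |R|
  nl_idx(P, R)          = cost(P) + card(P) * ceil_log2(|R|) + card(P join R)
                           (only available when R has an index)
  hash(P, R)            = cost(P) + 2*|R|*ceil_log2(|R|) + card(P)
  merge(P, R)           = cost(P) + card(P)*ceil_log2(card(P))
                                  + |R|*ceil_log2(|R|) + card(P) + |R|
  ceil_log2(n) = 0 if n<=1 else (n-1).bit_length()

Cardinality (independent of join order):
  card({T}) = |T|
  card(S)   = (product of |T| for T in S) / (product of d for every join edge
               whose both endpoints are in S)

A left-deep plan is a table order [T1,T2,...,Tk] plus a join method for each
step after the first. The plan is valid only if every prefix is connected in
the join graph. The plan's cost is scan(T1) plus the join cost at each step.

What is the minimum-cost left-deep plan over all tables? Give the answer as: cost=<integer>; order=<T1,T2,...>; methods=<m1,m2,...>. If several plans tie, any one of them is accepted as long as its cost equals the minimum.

Selinger DP (subsets sized 1..n):
  {C}: scan cost=500, card=500
  {A}: scan cost=400, card=400
  {D}: scan cost=150, card=150
  {B}: scan cost=500, card=500
  {AC}: card=40000; try (A,hash)→8200, (C,merge)→9400, (A,merge)→9500, (C,hash)→9800, (C,nl_idx)→44000, (C,nl)→200400 …(+1); best=8200 via (A,hash)
  {AD}: card=10000; try (D,hash)→3200, (A,merge)→5500, (D,merge)→5750, (A,hash)→7500, (A,nl)→60150, (D,nl)→60400; best=3200 via (D,hash)
  {BD}: card=37500; try (D,hash)→3400, (B,merge)→6500, (D,merge)→6850, (B,hash)→9300, (B,nl_idx)→39000, (B,nl)→75150 …(+1); best=3400 via (D,hash)
  {ACD}: card=1000000; try (C,hash)→22200, (D,hash)→50600, (C,merge)→158200, (D,merge)→689550, (C,nl_idx)→1093200, (C,nl)→5003200 …(+1); best=22200 via (C,hash)
  {ABD}: card=2500000; try (B,hash)→22200, (A,hash)→48100, (B,merge)→158200, (A,merge)→644900, (B,nl_idx)→2593200, (B,nl)→5003200 …(+1); best=22200 via (B,hash)
  {ABCD}: card=250000000; try (B,hash)→1031200, (C,hash)→2531200, (B,merge)→21027200, (C,merge)→57527200, (B,nl_idx)→259022200, (C,nl_idx)→272522200 …(+2); best=1031200 via (B,hash)

cost=1031200; order=A,D,C,B; methods=hash,hash,hash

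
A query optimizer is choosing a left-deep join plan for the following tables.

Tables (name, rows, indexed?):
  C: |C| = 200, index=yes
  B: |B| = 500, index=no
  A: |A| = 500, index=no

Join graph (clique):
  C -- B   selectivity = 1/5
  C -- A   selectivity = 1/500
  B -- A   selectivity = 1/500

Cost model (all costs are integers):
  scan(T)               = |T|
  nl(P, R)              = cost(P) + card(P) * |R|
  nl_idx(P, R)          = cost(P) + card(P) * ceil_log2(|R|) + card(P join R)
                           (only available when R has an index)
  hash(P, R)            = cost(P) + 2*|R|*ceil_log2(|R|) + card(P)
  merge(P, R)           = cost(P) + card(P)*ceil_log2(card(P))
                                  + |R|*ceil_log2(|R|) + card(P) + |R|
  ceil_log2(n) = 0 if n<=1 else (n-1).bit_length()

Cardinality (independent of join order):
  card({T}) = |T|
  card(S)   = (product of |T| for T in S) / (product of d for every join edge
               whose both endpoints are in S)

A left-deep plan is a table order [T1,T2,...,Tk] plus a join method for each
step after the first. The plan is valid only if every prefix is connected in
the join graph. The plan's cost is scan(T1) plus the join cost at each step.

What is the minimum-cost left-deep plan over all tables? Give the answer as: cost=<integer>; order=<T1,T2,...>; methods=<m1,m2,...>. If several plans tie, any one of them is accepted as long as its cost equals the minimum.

Selinger DP (subsets sized 1..n):
  {C}: scan cost=200, card=200
  {B}: scan cost=500, card=500
  {A}: scan cost=500, card=500
  {BC}: card=20000; try (C,hash)→4200, (B,merge)→7000, (C,merge)→7300, (B,hash)→9400, (C,nl_idx)→24500, (B,nl)→100200 …(+1); best=4200 via (C,hash)
  {AC}: card=200; try (C,hash)→4200, (C,nl_idx)→4700, (A,merge)→7000, (C,merge)→7300, (A,hash)→9400, (A,nl)→100200 …(+1); best=4200 via (C,hash)
  {AB}: card=500; try (B,hash)→10000, (A,hash)→10000, (B,merge)→10500, (A,merge)→10500, (B,nl)→250500, (A,nl)→250500; best=10000 via (B,hash)
  {ABC}: card=40; try (B,merge)→11000, (B,hash)→13400, (C,hash)→13700, (C,nl_idx)→14040, (C,merge)→16800, (A,hash)→33200 …(+4); best=11000 via (B,merge)

cost=11000; order=A,C,B; methods=hash,merge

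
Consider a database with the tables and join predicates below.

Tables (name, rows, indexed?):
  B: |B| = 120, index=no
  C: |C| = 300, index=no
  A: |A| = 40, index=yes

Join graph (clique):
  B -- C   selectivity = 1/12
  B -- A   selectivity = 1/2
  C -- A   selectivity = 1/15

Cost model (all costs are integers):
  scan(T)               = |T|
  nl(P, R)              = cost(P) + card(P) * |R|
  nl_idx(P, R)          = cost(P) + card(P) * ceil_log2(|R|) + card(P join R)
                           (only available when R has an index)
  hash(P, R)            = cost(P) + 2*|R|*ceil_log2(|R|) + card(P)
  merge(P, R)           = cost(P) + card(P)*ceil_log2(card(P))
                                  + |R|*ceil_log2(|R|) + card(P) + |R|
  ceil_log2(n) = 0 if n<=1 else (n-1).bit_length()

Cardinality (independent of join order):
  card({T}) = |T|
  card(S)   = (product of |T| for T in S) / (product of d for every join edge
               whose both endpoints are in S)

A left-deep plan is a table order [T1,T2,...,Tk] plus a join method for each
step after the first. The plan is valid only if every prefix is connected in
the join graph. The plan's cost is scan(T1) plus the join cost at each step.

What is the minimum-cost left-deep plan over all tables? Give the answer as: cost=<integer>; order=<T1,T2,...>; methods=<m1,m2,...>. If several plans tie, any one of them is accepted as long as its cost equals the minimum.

cost=3560; order=C,A,B; methods=hash,hash

Selinger DP (subsets sized 1..n):
  {B}: scan cost=120, card=120
  {C}: scan cost=300, card=300
  {A}: scan cost=40, card=40
  {BC}: card=3000; try (B,hash)→2280, (C,merge)→4080, (B,merge)→4260, (C,hash)→5640, (C,nl)→36120, (B,nl)→36300; best=2280 via (B,hash)
  {AB}: card=2400; try (A,hash)→720, (B,merge)→1280, (A,merge)→1360, (B,hash)→1760, (A,nl_idx)→3240, (B,nl)→4840 …(+1); best=720 via (A,hash)
  {AC}: card=800; try (A,hash)→1080, (A,nl_idx)→2900, (C,merge)→3320, (A,merge)→3580, (C,hash)→5480, (C,nl)→12040 …(+1); best=1080 via (A,hash)
  {ABC}: card=4000; try (B,hash)→3560, (A,hash)→5760, (C,hash)→8520, (B,merge)→10840, (A,nl_idx)→24280, (C,merge)→34920 …(+4); best=3560 via (B,hash)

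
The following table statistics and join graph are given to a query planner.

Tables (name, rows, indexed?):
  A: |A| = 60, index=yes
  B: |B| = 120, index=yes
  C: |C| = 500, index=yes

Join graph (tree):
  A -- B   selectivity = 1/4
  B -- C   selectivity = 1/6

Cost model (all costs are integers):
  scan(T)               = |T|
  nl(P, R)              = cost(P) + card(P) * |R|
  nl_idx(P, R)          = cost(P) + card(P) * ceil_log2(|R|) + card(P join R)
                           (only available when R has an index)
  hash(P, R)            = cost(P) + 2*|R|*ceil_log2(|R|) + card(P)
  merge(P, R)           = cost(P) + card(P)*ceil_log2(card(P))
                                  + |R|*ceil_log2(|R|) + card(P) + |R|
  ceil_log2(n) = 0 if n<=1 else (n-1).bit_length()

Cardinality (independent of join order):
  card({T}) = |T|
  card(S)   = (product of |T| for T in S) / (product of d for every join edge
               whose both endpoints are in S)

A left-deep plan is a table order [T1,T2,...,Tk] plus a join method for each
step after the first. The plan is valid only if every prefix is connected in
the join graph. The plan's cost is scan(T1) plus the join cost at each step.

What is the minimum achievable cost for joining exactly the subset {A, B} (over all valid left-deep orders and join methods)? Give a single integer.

Selinger DP over subsets of {A,B}:
  {A}: scan cost=60, card=60
  {B}: scan cost=120, card=120
  {AB}: card=1800; try (A,hash)→960, (B,merge)→1440, (A,merge)→1500, (B,hash)→1800, (B,nl_idx)→2280, (A,nl_idx)→2640 …(+2); best=960 via (A,hash)

960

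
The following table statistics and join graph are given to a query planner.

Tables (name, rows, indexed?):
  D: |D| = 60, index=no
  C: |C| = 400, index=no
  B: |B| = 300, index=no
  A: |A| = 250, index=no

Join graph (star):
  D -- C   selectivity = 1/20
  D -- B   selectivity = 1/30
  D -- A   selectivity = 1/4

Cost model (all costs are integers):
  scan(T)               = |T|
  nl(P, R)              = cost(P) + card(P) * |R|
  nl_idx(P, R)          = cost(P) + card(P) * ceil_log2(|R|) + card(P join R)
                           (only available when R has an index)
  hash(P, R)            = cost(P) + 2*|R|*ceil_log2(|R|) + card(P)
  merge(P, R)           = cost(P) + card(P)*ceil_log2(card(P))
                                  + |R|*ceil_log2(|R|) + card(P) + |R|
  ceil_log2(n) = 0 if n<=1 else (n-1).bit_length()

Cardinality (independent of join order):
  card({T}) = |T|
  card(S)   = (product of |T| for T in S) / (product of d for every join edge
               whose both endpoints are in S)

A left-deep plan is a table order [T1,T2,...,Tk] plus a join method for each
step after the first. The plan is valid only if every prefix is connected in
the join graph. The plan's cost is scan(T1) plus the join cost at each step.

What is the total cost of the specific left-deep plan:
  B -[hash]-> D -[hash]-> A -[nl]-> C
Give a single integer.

15005920

step 1: scan B: cost=300, card=300
step 2: join D via hash
    card(P join D) = 300*60/(30) = 600
    cost = 300 + 2*60*6 + 300 = 1320
step 3: join A via hash
    card(P join A) = 600*250/(4) = 37500
    cost = 1320 + 2*250*8 + 600 = 5920
step 4: join C via nl
    card(P join C) = 37500*400/(20) = 750000
    cost = 5920 + 37500*400 = 15005920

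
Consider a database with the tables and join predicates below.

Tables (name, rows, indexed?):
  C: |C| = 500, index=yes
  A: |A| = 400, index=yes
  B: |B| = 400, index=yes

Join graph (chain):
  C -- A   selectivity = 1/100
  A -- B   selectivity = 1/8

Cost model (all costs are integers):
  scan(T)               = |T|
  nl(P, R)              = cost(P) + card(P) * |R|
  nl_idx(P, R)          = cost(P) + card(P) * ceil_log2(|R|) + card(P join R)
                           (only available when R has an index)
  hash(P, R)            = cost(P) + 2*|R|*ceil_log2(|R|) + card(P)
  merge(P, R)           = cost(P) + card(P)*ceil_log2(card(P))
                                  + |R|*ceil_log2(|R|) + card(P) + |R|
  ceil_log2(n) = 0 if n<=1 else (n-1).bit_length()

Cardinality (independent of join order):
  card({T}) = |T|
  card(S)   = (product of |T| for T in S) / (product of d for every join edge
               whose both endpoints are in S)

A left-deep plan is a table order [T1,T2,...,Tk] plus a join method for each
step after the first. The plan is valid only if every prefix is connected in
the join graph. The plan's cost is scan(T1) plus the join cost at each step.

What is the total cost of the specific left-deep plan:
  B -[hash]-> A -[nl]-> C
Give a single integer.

10008000

step 1: scan B: cost=400, card=400
step 2: join A via hash
    card(P join A) = 400*400/(8) = 20000
    cost = 400 + 2*400*9 + 400 = 8000
step 3: join C via nl
    card(P join C) = 20000*500/(100) = 100000
    cost = 8000 + 20000*500 = 10008000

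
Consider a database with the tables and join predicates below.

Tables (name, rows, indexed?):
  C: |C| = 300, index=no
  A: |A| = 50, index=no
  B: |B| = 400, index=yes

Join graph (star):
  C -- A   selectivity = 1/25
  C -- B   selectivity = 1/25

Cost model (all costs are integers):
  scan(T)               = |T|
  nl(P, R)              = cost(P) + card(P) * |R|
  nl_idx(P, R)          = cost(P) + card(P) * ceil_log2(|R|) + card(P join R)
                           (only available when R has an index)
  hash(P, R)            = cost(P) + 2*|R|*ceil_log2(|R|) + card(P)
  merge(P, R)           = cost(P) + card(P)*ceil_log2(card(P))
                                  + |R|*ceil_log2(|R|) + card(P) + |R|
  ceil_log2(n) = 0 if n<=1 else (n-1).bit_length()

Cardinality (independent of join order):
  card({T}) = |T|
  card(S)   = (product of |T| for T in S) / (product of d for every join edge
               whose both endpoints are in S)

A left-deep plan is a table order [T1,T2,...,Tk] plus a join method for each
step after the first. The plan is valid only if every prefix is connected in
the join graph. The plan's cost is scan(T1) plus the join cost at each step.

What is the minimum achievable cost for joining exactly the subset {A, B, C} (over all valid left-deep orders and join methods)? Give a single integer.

9000

Selinger DP over subsets of {A,B,C}:
  {C}: scan cost=300, card=300
  {A}: scan cost=50, card=50
  {B}: scan cost=400, card=400
  {AC}: card=600; try (A,hash)→1200, (C,merge)→3400, (A,merge)→3650, (C,hash)→5500, (C,nl)→15050, (A,nl)→15300; best=1200 via (A,hash)
  {BC}: card=4800; try (C,hash)→6200, (B,merge)→7300, (C,merge)→7400, (B,hash)→7800, (B,nl_idx)→7800, (B,nl)→120300 …(+1); best=6200 via (C,hash)
  {ABC}: card=9600; try (B,hash)→9000, (A,hash)→11600, (B,merge)→11800, (B,nl_idx)→16200, (A,merge)→73750, (B,nl)→241200 …(+1); best=9000 via (B,hash)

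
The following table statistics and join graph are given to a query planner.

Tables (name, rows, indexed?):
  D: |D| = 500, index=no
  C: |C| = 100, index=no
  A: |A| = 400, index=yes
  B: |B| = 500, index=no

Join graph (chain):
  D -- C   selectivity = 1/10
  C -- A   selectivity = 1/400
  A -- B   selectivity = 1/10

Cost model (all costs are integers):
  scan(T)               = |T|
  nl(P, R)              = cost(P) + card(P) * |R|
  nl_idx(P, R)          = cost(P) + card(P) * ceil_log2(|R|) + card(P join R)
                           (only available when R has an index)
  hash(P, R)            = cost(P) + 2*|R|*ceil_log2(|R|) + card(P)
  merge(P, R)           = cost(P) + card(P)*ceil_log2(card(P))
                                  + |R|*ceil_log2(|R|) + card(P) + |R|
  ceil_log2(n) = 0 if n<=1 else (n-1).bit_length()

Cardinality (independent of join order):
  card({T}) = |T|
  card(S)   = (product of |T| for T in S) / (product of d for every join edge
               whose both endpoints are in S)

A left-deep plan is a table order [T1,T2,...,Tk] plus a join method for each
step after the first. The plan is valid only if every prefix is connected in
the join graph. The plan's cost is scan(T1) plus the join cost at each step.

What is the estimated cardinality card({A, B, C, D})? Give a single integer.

250000

Tables in S: A(400), B(500), C(100), D(500)
Edges inside S: D-C(d=10), C-A(d=400), A-B(d=10)
numerator = 400 * 500 * 100 * 500 = 10000000000
denominator = 10 * 400 * 10 = 40000
card(S) = 10000000000 / 40000 = 250000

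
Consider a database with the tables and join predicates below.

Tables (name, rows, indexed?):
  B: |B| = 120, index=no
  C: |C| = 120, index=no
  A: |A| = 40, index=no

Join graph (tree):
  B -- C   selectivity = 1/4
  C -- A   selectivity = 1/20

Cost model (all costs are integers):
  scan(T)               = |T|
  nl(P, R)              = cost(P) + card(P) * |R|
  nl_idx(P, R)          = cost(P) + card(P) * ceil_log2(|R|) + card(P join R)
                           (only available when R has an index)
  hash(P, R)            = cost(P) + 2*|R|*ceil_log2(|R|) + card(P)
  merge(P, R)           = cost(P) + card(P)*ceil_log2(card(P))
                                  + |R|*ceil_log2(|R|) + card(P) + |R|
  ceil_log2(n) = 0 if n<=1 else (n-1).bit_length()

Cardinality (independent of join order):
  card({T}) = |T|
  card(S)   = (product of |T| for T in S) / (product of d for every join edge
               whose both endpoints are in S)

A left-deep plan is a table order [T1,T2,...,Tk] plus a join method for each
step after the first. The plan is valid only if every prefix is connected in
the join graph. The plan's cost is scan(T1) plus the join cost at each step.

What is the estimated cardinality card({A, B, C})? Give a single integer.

7200

Tables in S: A(40), B(120), C(120)
Edges inside S: B-C(d=4), C-A(d=20)
numerator = 40 * 120 * 120 = 576000
denominator = 4 * 20 = 80
card(S) = 576000 / 80 = 7200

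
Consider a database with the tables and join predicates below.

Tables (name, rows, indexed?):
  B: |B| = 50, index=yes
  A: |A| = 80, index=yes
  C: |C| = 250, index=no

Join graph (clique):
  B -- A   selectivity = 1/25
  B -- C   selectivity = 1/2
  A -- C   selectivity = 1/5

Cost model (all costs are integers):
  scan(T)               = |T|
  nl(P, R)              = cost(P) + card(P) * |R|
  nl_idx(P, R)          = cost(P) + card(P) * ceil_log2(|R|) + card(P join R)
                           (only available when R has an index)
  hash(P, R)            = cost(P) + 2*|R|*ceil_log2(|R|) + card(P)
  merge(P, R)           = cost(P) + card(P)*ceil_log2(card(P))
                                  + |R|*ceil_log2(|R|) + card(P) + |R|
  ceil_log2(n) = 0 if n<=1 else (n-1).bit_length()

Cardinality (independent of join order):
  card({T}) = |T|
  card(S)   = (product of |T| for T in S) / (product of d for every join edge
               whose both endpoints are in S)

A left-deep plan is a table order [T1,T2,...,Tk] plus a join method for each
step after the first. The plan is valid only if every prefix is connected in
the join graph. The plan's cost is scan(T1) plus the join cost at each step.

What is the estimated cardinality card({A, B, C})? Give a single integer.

4000

Tables in S: A(80), B(50), C(250)
Edges inside S: B-A(d=25), B-C(d=2), A-C(d=5)
numerator = 80 * 50 * 250 = 1000000
denominator = 25 * 2 * 5 = 250
card(S) = 1000000 / 250 = 4000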